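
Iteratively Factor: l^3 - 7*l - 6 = (l + 2)*(l^2 - 2*l - 3) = (l - 3)*(l + 2)*(l + 1)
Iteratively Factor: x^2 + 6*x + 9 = (x + 3)*(x + 3)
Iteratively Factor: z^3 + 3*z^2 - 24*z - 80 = (z - 5)*(z^2 + 8*z + 16) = (z - 5)*(z + 4)*(z + 4)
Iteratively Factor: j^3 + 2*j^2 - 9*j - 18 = (j - 3)*(j^2 + 5*j + 6) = (j - 3)*(j + 3)*(j + 2)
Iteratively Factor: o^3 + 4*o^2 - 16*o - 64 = (o + 4)*(o^2 - 16) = (o - 4)*(o + 4)*(o + 4)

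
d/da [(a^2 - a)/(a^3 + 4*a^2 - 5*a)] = -1/(a^2 + 10*a + 25)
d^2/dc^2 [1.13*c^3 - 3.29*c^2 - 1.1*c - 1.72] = 6.78*c - 6.58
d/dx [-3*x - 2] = -3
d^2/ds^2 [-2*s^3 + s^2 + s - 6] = 2 - 12*s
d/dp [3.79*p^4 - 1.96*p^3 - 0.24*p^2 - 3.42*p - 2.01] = 15.16*p^3 - 5.88*p^2 - 0.48*p - 3.42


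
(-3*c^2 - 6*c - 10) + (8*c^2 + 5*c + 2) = 5*c^2 - c - 8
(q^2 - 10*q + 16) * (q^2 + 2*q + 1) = q^4 - 8*q^3 - 3*q^2 + 22*q + 16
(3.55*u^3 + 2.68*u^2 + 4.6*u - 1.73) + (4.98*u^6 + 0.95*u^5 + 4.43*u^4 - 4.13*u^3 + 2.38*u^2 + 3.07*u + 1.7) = 4.98*u^6 + 0.95*u^5 + 4.43*u^4 - 0.58*u^3 + 5.06*u^2 + 7.67*u - 0.03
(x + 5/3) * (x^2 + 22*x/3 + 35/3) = x^3 + 9*x^2 + 215*x/9 + 175/9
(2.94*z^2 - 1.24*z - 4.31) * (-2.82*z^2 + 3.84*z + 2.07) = -8.2908*z^4 + 14.7864*z^3 + 13.4784*z^2 - 19.1172*z - 8.9217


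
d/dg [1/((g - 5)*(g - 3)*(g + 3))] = (-(g - 5)*(g - 3) - (g - 5)*(g + 3) - (g - 3)*(g + 3))/((g - 5)^2*(g - 3)^2*(g + 3)^2)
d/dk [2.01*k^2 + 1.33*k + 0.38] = 4.02*k + 1.33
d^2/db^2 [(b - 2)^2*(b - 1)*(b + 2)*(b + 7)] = 20*b^3 + 48*b^2 - 138*b - 4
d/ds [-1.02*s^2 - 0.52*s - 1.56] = -2.04*s - 0.52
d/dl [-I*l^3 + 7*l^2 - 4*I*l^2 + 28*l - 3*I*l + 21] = -3*I*l^2 + l*(14 - 8*I) + 28 - 3*I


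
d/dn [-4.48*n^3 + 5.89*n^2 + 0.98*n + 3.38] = -13.44*n^2 + 11.78*n + 0.98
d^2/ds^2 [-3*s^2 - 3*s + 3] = -6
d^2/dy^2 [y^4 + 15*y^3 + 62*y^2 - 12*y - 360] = 12*y^2 + 90*y + 124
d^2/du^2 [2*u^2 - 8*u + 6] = 4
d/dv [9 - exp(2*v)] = -2*exp(2*v)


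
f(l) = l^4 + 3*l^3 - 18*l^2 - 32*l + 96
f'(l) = 4*l^3 + 9*l^2 - 36*l - 32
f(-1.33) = 102.79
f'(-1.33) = 22.39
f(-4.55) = 14.96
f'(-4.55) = -58.66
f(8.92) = 6838.37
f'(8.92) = 3201.91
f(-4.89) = 43.06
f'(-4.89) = -108.47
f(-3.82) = 1.29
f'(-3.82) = 13.88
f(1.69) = 13.15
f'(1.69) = -47.83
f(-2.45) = 58.27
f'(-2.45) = 51.40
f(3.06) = 3.17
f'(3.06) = 56.72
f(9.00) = 7098.00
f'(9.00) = 3289.00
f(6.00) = 1200.00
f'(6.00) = 940.00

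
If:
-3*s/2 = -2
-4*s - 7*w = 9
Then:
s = 4/3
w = -43/21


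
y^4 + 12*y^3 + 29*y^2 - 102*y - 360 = (y - 3)*(y + 4)*(y + 5)*(y + 6)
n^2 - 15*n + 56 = (n - 8)*(n - 7)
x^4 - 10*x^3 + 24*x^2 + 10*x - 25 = (x - 5)^2*(x - 1)*(x + 1)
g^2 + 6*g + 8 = (g + 2)*(g + 4)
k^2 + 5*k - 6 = (k - 1)*(k + 6)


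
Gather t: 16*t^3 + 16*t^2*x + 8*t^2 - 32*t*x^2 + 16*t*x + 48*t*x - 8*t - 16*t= 16*t^3 + t^2*(16*x + 8) + t*(-32*x^2 + 64*x - 24)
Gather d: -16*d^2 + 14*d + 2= -16*d^2 + 14*d + 2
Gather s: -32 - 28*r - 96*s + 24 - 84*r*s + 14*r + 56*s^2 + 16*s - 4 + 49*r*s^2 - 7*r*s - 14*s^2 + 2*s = -14*r + s^2*(49*r + 42) + s*(-91*r - 78) - 12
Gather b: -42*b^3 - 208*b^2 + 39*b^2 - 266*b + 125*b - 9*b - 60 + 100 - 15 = -42*b^3 - 169*b^2 - 150*b + 25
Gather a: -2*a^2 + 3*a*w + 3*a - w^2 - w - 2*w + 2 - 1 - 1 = -2*a^2 + a*(3*w + 3) - w^2 - 3*w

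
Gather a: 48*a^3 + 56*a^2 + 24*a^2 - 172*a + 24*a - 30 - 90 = 48*a^3 + 80*a^2 - 148*a - 120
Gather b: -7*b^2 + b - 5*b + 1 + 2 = -7*b^2 - 4*b + 3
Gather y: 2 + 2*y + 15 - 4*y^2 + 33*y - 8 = -4*y^2 + 35*y + 9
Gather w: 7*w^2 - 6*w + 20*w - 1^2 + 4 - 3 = 7*w^2 + 14*w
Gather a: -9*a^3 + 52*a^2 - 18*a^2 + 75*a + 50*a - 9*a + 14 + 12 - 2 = -9*a^3 + 34*a^2 + 116*a + 24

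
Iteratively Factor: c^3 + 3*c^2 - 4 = (c + 2)*(c^2 + c - 2) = (c + 2)^2*(c - 1)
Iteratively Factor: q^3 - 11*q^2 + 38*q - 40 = (q - 5)*(q^2 - 6*q + 8) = (q - 5)*(q - 4)*(q - 2)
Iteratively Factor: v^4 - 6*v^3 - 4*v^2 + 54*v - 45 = (v - 5)*(v^3 - v^2 - 9*v + 9) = (v - 5)*(v - 3)*(v^2 + 2*v - 3) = (v - 5)*(v - 3)*(v + 3)*(v - 1)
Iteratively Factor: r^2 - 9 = (r - 3)*(r + 3)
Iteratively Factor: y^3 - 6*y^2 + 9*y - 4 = (y - 1)*(y^2 - 5*y + 4) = (y - 1)^2*(y - 4)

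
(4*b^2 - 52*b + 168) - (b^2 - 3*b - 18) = 3*b^2 - 49*b + 186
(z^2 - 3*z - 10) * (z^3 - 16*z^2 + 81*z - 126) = z^5 - 19*z^4 + 119*z^3 - 209*z^2 - 432*z + 1260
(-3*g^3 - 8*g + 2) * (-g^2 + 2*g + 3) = 3*g^5 - 6*g^4 - g^3 - 18*g^2 - 20*g + 6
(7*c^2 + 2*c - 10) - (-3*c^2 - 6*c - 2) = 10*c^2 + 8*c - 8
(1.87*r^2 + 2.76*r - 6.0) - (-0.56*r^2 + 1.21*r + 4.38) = 2.43*r^2 + 1.55*r - 10.38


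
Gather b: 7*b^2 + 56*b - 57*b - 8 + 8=7*b^2 - b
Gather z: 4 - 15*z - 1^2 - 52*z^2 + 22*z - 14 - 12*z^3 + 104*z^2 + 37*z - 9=-12*z^3 + 52*z^2 + 44*z - 20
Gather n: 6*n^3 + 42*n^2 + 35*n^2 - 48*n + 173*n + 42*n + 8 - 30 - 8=6*n^3 + 77*n^2 + 167*n - 30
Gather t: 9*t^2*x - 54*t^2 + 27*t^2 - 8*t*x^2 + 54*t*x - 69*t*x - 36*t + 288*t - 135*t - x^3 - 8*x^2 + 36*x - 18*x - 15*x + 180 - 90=t^2*(9*x - 27) + t*(-8*x^2 - 15*x + 117) - x^3 - 8*x^2 + 3*x + 90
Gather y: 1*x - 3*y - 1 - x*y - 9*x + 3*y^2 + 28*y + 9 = -8*x + 3*y^2 + y*(25 - x) + 8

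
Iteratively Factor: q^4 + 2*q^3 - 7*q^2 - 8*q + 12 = (q - 1)*(q^3 + 3*q^2 - 4*q - 12) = (q - 1)*(q + 3)*(q^2 - 4) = (q - 1)*(q + 2)*(q + 3)*(q - 2)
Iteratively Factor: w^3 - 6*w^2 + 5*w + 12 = (w + 1)*(w^2 - 7*w + 12) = (w - 3)*(w + 1)*(w - 4)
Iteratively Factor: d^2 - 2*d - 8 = (d + 2)*(d - 4)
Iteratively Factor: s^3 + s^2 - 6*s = (s + 3)*(s^2 - 2*s) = (s - 2)*(s + 3)*(s)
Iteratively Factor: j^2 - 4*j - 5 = (j - 5)*(j + 1)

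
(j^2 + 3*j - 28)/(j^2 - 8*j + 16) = (j + 7)/(j - 4)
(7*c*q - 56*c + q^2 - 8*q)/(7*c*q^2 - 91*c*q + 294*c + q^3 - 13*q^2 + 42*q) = (q - 8)/(q^2 - 13*q + 42)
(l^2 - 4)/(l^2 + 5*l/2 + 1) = 2*(l - 2)/(2*l + 1)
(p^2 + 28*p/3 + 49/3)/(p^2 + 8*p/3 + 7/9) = 3*(p + 7)/(3*p + 1)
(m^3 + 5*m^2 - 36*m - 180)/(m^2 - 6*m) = m + 11 + 30/m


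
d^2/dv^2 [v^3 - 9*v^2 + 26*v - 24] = 6*v - 18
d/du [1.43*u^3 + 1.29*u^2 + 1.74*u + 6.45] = 4.29*u^2 + 2.58*u + 1.74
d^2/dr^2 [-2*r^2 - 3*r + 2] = -4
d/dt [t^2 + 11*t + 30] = 2*t + 11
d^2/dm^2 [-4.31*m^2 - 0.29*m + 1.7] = -8.62000000000000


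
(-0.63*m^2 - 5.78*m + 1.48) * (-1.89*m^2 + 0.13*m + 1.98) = 1.1907*m^4 + 10.8423*m^3 - 4.796*m^2 - 11.252*m + 2.9304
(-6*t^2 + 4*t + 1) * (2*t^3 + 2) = -12*t^5 + 8*t^4 + 2*t^3 - 12*t^2 + 8*t + 2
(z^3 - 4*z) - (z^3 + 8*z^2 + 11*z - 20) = -8*z^2 - 15*z + 20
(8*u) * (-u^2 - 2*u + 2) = -8*u^3 - 16*u^2 + 16*u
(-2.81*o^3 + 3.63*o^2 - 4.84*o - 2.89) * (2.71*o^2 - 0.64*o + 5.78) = -7.6151*o^5 + 11.6357*o^4 - 31.6814*o^3 + 16.2471*o^2 - 26.1256*o - 16.7042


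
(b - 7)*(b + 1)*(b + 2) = b^3 - 4*b^2 - 19*b - 14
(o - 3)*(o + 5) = o^2 + 2*o - 15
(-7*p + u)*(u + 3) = -7*p*u - 21*p + u^2 + 3*u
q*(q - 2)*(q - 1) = q^3 - 3*q^2 + 2*q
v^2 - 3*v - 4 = (v - 4)*(v + 1)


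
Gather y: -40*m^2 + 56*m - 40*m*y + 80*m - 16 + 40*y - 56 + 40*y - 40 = -40*m^2 + 136*m + y*(80 - 40*m) - 112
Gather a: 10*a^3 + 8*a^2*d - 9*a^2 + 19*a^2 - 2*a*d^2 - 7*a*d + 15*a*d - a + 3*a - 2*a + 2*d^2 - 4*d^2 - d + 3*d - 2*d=10*a^3 + a^2*(8*d + 10) + a*(-2*d^2 + 8*d) - 2*d^2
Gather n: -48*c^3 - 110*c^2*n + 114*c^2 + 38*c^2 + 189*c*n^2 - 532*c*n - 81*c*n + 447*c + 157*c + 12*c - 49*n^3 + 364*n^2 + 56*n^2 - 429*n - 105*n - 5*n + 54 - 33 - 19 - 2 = -48*c^3 + 152*c^2 + 616*c - 49*n^3 + n^2*(189*c + 420) + n*(-110*c^2 - 613*c - 539)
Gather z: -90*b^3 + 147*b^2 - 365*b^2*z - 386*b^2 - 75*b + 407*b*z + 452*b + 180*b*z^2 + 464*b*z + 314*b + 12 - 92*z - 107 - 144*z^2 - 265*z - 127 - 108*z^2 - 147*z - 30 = -90*b^3 - 239*b^2 + 691*b + z^2*(180*b - 252) + z*(-365*b^2 + 871*b - 504) - 252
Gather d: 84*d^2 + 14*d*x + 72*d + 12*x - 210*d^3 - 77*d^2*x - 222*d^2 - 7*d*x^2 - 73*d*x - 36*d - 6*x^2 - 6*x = -210*d^3 + d^2*(-77*x - 138) + d*(-7*x^2 - 59*x + 36) - 6*x^2 + 6*x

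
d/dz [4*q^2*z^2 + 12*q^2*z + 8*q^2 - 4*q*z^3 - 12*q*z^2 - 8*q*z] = 4*q*(2*q*z + 3*q - 3*z^2 - 6*z - 2)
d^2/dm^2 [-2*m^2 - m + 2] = -4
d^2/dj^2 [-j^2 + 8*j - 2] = -2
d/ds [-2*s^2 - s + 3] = -4*s - 1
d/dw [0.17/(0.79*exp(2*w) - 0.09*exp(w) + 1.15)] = (0.0153 - 0.2686*exp(w))*exp(w)/(0.79*exp(2*w) - 0.09*exp(w) + 1.15)^2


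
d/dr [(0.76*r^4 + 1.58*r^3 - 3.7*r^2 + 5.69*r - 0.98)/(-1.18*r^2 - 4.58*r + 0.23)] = (-1.7936*r^5 - 12.3068*r^4 - 13.7736*r^3 + 24.7504*r^2 - 4.0148*r - 3.1797)/(1.3924*r^4 + 10.8088*r^3 + 20.4336*r^2 - 2.1068*r + 0.0529)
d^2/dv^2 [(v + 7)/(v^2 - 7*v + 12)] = 2*(-3*v*(v^2 - 7*v + 12) + (v + 7)*(2*v - 7)^2)/(v^2 - 7*v + 12)^3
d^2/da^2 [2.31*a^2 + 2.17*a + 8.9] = 4.62000000000000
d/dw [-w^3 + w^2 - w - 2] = -3*w^2 + 2*w - 1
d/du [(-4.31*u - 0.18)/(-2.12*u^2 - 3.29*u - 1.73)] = (-9.1372*u^2 - 0.763199999999999*u + 6.8641)/(4.4944*u^4 + 13.9496*u^3 + 18.1593*u^2 + 11.3834*u + 2.9929)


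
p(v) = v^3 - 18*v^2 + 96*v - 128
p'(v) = 3*v^2 - 36*v + 96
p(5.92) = 16.96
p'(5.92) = -11.98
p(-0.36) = -164.94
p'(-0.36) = 109.35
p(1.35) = -28.74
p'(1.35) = 52.87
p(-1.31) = -286.90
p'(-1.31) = 148.31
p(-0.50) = -180.62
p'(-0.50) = 114.75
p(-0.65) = -198.28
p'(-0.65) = 120.67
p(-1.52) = -319.02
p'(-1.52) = 157.65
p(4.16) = 31.85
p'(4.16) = -1.84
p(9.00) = 7.00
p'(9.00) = 15.00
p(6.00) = 16.00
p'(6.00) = -12.00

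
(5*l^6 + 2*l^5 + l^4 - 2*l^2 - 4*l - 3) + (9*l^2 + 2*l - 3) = 5*l^6 + 2*l^5 + l^4 + 7*l^2 - 2*l - 6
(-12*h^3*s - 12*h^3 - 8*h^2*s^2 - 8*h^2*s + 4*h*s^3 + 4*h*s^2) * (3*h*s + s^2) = -36*h^4*s^2 - 36*h^4*s - 36*h^3*s^3 - 36*h^3*s^2 + 4*h^2*s^4 + 4*h^2*s^3 + 4*h*s^5 + 4*h*s^4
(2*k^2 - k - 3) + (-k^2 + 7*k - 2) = k^2 + 6*k - 5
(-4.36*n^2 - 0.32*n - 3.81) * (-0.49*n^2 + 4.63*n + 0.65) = 2.1364*n^4 - 20.03*n^3 - 2.4487*n^2 - 17.8483*n - 2.4765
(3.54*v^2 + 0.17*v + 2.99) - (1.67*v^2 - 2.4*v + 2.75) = 1.87*v^2 + 2.57*v + 0.24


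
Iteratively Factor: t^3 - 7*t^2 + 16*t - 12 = (t - 3)*(t^2 - 4*t + 4) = (t - 3)*(t - 2)*(t - 2)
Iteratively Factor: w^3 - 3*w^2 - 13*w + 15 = (w - 1)*(w^2 - 2*w - 15) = (w - 1)*(w + 3)*(w - 5)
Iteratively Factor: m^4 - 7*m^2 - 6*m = (m - 3)*(m^3 + 3*m^2 + 2*m) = m*(m - 3)*(m^2 + 3*m + 2) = m*(m - 3)*(m + 1)*(m + 2)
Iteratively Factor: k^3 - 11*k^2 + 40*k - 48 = (k - 4)*(k^2 - 7*k + 12) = (k - 4)*(k - 3)*(k - 4)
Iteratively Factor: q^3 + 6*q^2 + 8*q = (q + 4)*(q^2 + 2*q) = q*(q + 4)*(q + 2)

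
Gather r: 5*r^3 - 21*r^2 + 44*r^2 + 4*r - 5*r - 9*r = 5*r^3 + 23*r^2 - 10*r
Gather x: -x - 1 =-x - 1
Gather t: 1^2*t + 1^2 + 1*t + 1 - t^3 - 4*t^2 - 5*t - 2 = -t^3 - 4*t^2 - 3*t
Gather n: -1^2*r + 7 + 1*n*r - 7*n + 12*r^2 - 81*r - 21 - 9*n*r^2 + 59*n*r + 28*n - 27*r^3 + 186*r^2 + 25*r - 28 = n*(-9*r^2 + 60*r + 21) - 27*r^3 + 198*r^2 - 57*r - 42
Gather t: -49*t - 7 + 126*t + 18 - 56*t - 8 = 21*t + 3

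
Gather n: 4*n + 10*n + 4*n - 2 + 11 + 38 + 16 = 18*n + 63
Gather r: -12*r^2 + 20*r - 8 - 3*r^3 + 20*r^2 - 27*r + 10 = -3*r^3 + 8*r^2 - 7*r + 2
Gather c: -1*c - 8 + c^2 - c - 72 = c^2 - 2*c - 80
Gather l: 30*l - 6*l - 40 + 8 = 24*l - 32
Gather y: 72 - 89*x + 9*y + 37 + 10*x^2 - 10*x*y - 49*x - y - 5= 10*x^2 - 138*x + y*(8 - 10*x) + 104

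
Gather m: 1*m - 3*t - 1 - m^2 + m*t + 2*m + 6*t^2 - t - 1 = -m^2 + m*(t + 3) + 6*t^2 - 4*t - 2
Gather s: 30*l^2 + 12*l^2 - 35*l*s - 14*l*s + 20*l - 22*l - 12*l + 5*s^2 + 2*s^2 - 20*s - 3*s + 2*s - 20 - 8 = 42*l^2 - 14*l + 7*s^2 + s*(-49*l - 21) - 28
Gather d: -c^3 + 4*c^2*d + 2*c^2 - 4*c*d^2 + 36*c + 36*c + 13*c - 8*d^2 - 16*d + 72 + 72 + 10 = -c^3 + 2*c^2 + 85*c + d^2*(-4*c - 8) + d*(4*c^2 - 16) + 154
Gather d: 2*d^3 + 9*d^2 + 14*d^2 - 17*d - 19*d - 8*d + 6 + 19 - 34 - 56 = 2*d^3 + 23*d^2 - 44*d - 65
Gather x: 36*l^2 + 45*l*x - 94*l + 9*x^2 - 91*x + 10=36*l^2 - 94*l + 9*x^2 + x*(45*l - 91) + 10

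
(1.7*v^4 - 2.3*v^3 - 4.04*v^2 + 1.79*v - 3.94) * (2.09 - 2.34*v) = -3.978*v^5 + 8.935*v^4 + 4.6466*v^3 - 12.6322*v^2 + 12.9607*v - 8.2346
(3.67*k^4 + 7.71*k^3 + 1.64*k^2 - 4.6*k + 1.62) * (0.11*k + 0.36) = 0.4037*k^5 + 2.1693*k^4 + 2.956*k^3 + 0.0843999999999999*k^2 - 1.4778*k + 0.5832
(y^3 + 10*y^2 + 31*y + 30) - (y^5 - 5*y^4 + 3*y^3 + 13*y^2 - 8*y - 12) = -y^5 + 5*y^4 - 2*y^3 - 3*y^2 + 39*y + 42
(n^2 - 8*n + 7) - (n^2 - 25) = 32 - 8*n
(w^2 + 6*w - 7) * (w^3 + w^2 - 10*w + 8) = w^5 + 7*w^4 - 11*w^3 - 59*w^2 + 118*w - 56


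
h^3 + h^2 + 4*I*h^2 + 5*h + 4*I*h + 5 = (h + 1)*(h - I)*(h + 5*I)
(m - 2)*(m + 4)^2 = m^3 + 6*m^2 - 32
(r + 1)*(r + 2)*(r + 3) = r^3 + 6*r^2 + 11*r + 6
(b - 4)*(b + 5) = b^2 + b - 20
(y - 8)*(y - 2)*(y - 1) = y^3 - 11*y^2 + 26*y - 16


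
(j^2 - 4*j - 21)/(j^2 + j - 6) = (j - 7)/(j - 2)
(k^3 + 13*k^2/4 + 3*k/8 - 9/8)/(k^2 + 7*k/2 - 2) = (4*k^2 + 15*k + 9)/(4*(k + 4))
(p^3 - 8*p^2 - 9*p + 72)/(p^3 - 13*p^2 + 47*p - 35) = (p^3 - 8*p^2 - 9*p + 72)/(p^3 - 13*p^2 + 47*p - 35)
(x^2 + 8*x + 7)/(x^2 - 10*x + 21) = (x^2 + 8*x + 7)/(x^2 - 10*x + 21)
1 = 1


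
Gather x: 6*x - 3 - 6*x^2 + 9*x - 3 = -6*x^2 + 15*x - 6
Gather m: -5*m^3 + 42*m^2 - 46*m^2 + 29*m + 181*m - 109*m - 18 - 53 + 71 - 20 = -5*m^3 - 4*m^2 + 101*m - 20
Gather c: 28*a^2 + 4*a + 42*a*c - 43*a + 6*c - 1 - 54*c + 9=28*a^2 - 39*a + c*(42*a - 48) + 8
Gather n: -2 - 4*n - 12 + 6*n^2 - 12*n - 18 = 6*n^2 - 16*n - 32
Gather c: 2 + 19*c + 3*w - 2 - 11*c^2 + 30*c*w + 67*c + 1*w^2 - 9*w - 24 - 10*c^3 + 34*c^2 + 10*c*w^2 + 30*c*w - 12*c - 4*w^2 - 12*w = -10*c^3 + 23*c^2 + c*(10*w^2 + 60*w + 74) - 3*w^2 - 18*w - 24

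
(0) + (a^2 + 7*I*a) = a^2 + 7*I*a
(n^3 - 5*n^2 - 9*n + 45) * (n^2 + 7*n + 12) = n^5 + 2*n^4 - 32*n^3 - 78*n^2 + 207*n + 540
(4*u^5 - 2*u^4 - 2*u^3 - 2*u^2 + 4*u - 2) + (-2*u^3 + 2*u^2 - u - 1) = 4*u^5 - 2*u^4 - 4*u^3 + 3*u - 3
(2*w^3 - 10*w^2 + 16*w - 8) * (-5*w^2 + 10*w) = -10*w^5 + 70*w^4 - 180*w^3 + 200*w^2 - 80*w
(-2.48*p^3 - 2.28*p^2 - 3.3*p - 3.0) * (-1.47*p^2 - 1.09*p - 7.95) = 3.6456*p^5 + 6.0548*p^4 + 27.0522*p^3 + 26.133*p^2 + 29.505*p + 23.85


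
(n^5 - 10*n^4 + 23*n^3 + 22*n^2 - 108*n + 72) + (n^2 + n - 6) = n^5 - 10*n^4 + 23*n^3 + 23*n^2 - 107*n + 66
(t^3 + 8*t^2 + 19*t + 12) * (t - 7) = t^4 + t^3 - 37*t^2 - 121*t - 84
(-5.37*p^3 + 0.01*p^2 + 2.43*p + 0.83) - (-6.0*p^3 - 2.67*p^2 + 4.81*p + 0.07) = 0.63*p^3 + 2.68*p^2 - 2.38*p + 0.76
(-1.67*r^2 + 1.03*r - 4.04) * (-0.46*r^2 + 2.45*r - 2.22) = 0.7682*r^4 - 4.5653*r^3 + 8.0893*r^2 - 12.1846*r + 8.9688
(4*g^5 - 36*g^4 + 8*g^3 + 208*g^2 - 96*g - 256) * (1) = 4*g^5 - 36*g^4 + 8*g^3 + 208*g^2 - 96*g - 256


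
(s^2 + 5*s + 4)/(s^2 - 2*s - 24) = (s + 1)/(s - 6)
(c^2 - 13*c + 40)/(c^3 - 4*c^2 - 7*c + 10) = (c - 8)/(c^2 + c - 2)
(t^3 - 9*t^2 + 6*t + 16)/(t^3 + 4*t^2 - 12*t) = (t^2 - 7*t - 8)/(t*(t + 6))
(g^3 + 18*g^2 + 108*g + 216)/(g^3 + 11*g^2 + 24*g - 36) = (g + 6)/(g - 1)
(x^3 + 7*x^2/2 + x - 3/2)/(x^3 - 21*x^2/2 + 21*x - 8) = (x^2 + 4*x + 3)/(x^2 - 10*x + 16)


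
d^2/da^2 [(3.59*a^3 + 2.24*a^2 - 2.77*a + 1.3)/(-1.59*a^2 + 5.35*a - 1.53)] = (1.4210854715202e-14*a^5 - 8.5265128291212e-14*a^4 - 212.14621*a^3 + 189.291978*a^2 - 24.50376*a - 33.233042)/(4.019679*a^6 - 40.576005*a^5 + 148.133304*a^4 - 231.220045*a^3 + 142.543368*a^2 - 37.571445*a + 3.581577)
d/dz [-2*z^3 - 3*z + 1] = -6*z^2 - 3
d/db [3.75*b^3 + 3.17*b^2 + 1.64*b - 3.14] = 11.25*b^2 + 6.34*b + 1.64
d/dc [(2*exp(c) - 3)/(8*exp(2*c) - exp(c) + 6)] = (-(2*exp(c) - 3)*(16*exp(c) - 1) + 16*exp(2*c) - 2*exp(c) + 12)*exp(c)/(8*exp(2*c) - exp(c) + 6)^2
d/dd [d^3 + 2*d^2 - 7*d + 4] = 3*d^2 + 4*d - 7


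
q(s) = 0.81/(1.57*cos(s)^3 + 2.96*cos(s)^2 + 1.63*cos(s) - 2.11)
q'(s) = 0.81*(4.71*sin(s)*cos(s)^2 + 5.92*sin(s)*cos(s) + 1.63*sin(s))/(1.57*cos(s)^3 + 2.96*cos(s)^2 + 1.63*cos(s) - 2.11)^2 = (3.8151*cos(s)^2 + 4.7952*cos(s) + 1.3203)*sin(s)/(1.57*cos(s)^3 + 2.96*cos(s)^2 + 1.63*cos(s) - 2.11)^2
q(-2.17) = -0.34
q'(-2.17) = 0.03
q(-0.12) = 0.20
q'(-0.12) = -0.08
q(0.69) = 0.50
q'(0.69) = 1.75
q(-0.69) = 0.50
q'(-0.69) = -1.75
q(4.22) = -0.34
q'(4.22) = 0.01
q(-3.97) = -0.35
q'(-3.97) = -0.02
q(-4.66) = -0.37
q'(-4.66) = 0.23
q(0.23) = 0.22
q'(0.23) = 0.16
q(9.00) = -0.35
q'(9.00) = 0.01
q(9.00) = -0.35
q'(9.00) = 0.01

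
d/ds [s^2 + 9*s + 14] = 2*s + 9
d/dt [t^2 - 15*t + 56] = 2*t - 15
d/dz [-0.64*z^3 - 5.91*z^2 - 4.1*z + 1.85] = -1.92*z^2 - 11.82*z - 4.1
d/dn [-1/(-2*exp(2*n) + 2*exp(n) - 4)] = (1/2 - exp(n))*exp(n)/(exp(2*n) - exp(n) + 2)^2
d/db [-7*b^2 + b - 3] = 1 - 14*b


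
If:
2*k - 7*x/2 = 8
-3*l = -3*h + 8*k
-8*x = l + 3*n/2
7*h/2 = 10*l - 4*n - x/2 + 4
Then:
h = 689*x/165 + 472/33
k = 7*x/4 + 4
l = 40/11 - 27*x/55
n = -826*x/165 - 80/33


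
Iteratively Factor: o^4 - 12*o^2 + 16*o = (o - 2)*(o^3 + 2*o^2 - 8*o) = o*(o - 2)*(o^2 + 2*o - 8) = o*(o - 2)^2*(o + 4)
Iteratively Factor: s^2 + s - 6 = (s - 2)*(s + 3)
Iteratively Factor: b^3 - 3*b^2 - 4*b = (b + 1)*(b^2 - 4*b) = b*(b + 1)*(b - 4)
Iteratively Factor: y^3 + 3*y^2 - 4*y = (y + 4)*(y^2 - y) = y*(y + 4)*(y - 1)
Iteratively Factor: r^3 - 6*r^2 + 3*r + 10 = (r - 5)*(r^2 - r - 2) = (r - 5)*(r - 2)*(r + 1)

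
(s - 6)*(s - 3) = s^2 - 9*s + 18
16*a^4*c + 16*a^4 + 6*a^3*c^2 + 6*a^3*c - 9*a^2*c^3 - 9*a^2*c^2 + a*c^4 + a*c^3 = (-8*a + c)*(-2*a + c)*(a + c)*(a*c + a)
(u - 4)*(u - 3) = u^2 - 7*u + 12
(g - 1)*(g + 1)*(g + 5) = g^3 + 5*g^2 - g - 5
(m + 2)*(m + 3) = m^2 + 5*m + 6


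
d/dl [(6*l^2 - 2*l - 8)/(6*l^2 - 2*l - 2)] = 3*(6*l - 1)/(9*l^4 - 6*l^3 - 5*l^2 + 2*l + 1)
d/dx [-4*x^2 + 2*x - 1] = 2 - 8*x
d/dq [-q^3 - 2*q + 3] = -3*q^2 - 2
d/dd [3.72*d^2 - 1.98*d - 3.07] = 7.44*d - 1.98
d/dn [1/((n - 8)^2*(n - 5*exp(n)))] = (-2*n + (n - 8)*(5*exp(n) - 1) + 10*exp(n))/((n - 8)^3*(n - 5*exp(n))^2)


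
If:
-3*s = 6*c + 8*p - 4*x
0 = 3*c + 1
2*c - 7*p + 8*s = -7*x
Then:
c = -1/3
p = 53*x/85 + 14/85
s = 58/255 - 28*x/85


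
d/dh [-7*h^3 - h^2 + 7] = h*(-21*h - 2)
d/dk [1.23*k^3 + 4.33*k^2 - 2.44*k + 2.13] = 3.69*k^2 + 8.66*k - 2.44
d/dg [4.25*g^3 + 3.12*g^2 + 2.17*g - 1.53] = 12.75*g^2 + 6.24*g + 2.17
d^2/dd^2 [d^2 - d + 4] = 2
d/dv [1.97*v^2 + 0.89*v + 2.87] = 3.94*v + 0.89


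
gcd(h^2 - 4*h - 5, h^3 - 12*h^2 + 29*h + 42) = h + 1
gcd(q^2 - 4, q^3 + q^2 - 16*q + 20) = q - 2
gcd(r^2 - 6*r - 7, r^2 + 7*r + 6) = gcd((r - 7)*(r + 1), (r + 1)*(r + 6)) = r + 1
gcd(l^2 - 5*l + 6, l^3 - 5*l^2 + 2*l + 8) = l - 2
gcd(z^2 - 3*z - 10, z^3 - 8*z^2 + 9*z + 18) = 1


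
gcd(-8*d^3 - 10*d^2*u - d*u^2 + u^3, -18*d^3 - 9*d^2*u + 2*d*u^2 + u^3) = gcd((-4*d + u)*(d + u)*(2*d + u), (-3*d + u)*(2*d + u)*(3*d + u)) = 2*d + u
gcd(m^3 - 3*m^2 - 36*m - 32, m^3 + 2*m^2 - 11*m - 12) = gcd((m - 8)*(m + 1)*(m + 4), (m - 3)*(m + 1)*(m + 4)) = m^2 + 5*m + 4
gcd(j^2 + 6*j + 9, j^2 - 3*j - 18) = j + 3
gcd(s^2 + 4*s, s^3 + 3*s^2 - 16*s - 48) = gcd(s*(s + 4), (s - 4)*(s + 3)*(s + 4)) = s + 4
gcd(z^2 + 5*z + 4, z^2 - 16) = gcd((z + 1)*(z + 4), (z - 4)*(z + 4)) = z + 4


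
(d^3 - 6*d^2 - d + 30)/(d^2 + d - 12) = (d^2 - 3*d - 10)/(d + 4)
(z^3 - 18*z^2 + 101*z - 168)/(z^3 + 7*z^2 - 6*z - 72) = (z^2 - 15*z + 56)/(z^2 + 10*z + 24)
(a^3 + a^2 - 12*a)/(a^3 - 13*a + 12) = a/(a - 1)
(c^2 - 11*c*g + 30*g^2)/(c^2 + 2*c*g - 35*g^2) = (c - 6*g)/(c + 7*g)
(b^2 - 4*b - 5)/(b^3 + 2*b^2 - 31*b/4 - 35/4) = 4*(b - 5)/(4*b^2 + 4*b - 35)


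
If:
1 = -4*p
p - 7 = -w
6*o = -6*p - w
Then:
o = -23/24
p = -1/4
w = 29/4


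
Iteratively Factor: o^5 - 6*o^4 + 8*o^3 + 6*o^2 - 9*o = (o - 3)*(o^4 - 3*o^3 - o^2 + 3*o) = (o - 3)*(o - 1)*(o^3 - 2*o^2 - 3*o) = o*(o - 3)*(o - 1)*(o^2 - 2*o - 3) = o*(o - 3)^2*(o - 1)*(o + 1)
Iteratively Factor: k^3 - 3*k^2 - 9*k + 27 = (k - 3)*(k^2 - 9) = (k - 3)^2*(k + 3)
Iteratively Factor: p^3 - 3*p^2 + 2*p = (p - 1)*(p^2 - 2*p) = (p - 2)*(p - 1)*(p)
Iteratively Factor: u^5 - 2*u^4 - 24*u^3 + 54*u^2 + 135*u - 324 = (u - 3)*(u^4 + u^3 - 21*u^2 - 9*u + 108) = (u - 3)^2*(u^3 + 4*u^2 - 9*u - 36) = (u - 3)^2*(u + 4)*(u^2 - 9) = (u - 3)^3*(u + 4)*(u + 3)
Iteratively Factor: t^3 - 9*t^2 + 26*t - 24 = (t - 4)*(t^2 - 5*t + 6) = (t - 4)*(t - 3)*(t - 2)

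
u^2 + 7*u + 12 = (u + 3)*(u + 4)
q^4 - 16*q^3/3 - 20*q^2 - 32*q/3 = q*(q - 8)*(q + 2/3)*(q + 2)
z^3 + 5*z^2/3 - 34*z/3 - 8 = (z - 3)*(z + 2/3)*(z + 4)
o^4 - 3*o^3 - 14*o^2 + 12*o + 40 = (o - 5)*(o - 2)*(o + 2)^2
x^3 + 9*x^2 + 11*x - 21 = (x - 1)*(x + 3)*(x + 7)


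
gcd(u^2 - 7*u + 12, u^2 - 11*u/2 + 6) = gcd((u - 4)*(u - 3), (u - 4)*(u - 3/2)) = u - 4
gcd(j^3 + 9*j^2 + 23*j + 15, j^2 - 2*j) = 1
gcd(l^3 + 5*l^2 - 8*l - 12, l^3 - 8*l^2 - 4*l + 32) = l - 2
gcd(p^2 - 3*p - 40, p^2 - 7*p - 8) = p - 8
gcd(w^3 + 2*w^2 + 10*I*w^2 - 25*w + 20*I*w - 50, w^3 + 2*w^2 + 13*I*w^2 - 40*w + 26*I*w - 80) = w^2 + w*(2 + 5*I) + 10*I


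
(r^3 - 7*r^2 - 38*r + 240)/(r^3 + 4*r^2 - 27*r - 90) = (r - 8)/(r + 3)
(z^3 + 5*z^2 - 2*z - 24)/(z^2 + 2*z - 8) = z + 3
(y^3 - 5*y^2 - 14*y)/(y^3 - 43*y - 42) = y*(y + 2)/(y^2 + 7*y + 6)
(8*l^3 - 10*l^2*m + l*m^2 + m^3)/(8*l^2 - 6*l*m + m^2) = (4*l^2 - 3*l*m - m^2)/(4*l - m)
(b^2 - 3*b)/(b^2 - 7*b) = (b - 3)/(b - 7)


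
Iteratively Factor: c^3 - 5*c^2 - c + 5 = (c + 1)*(c^2 - 6*c + 5) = (c - 5)*(c + 1)*(c - 1)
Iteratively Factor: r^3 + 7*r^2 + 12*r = (r)*(r^2 + 7*r + 12) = r*(r + 3)*(r + 4)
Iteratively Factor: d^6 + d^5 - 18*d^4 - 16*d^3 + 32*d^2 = (d + 4)*(d^5 - 3*d^4 - 6*d^3 + 8*d^2) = (d + 2)*(d + 4)*(d^4 - 5*d^3 + 4*d^2) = (d - 1)*(d + 2)*(d + 4)*(d^3 - 4*d^2) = (d - 4)*(d - 1)*(d + 2)*(d + 4)*(d^2) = d*(d - 4)*(d - 1)*(d + 2)*(d + 4)*(d)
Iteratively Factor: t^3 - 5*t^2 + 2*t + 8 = (t - 2)*(t^2 - 3*t - 4) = (t - 2)*(t + 1)*(t - 4)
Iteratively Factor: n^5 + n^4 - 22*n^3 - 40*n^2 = (n)*(n^4 + n^3 - 22*n^2 - 40*n) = n*(n + 4)*(n^3 - 3*n^2 - 10*n) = n*(n - 5)*(n + 4)*(n^2 + 2*n) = n^2*(n - 5)*(n + 4)*(n + 2)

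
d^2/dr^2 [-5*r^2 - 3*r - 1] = -10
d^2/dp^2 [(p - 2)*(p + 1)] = 2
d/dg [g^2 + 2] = 2*g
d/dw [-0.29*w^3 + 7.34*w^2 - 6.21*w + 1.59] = -0.87*w^2 + 14.68*w - 6.21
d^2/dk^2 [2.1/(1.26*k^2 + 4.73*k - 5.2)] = (-6.66792*k^2 - 25.03116*k + 2.1*(2.52*k + 4.73)*(5.04*k + 9.46) + 27.5184)/(1.26*k^2 + 4.73*k - 5.2)^3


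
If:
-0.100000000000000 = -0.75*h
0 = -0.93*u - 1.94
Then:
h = 0.13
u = -2.09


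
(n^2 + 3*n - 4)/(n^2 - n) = (n + 4)/n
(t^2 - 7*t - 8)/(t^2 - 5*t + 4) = (t^2 - 7*t - 8)/(t^2 - 5*t + 4)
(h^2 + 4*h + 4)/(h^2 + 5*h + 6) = (h + 2)/(h + 3)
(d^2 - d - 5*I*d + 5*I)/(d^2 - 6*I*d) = (d^2 - d - 5*I*d + 5*I)/(d*(d - 6*I))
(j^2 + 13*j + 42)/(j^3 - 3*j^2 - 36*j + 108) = (j + 7)/(j^2 - 9*j + 18)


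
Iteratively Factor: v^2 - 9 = (v + 3)*(v - 3)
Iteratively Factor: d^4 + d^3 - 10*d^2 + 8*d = (d - 1)*(d^3 + 2*d^2 - 8*d) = d*(d - 1)*(d^2 + 2*d - 8) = d*(d - 2)*(d - 1)*(d + 4)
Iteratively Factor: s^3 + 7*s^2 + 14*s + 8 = (s + 2)*(s^2 + 5*s + 4) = (s + 1)*(s + 2)*(s + 4)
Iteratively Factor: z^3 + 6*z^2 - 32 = (z + 4)*(z^2 + 2*z - 8) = (z + 4)^2*(z - 2)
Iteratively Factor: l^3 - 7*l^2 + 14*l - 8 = (l - 2)*(l^2 - 5*l + 4) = (l - 4)*(l - 2)*(l - 1)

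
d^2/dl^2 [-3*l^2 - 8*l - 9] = -6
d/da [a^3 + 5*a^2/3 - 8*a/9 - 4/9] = 3*a^2 + 10*a/3 - 8/9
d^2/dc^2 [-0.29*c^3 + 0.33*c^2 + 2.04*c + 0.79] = 0.66 - 1.74*c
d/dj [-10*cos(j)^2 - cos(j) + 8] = (20*cos(j) + 1)*sin(j)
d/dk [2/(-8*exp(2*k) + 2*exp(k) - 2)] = (8*exp(k) - 1)*exp(k)/(4*exp(2*k) - exp(k) + 1)^2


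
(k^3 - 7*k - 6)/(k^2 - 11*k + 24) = (k^2 + 3*k + 2)/(k - 8)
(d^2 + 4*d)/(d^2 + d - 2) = d*(d + 4)/(d^2 + d - 2)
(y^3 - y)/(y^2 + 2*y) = (y^2 - 1)/(y + 2)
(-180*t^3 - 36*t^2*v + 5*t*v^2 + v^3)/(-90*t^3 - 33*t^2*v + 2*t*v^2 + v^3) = (6*t + v)/(3*t + v)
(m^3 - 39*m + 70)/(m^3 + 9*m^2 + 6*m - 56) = (m - 5)/(m + 4)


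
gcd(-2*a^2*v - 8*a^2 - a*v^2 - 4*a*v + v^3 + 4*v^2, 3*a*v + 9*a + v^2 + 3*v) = 1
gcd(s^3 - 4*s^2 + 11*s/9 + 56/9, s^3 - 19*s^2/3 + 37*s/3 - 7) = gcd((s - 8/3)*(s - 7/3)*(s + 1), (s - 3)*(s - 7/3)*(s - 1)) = s - 7/3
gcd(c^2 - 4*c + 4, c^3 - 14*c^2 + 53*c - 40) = 1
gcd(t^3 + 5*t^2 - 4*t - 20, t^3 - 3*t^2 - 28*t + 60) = t^2 + 3*t - 10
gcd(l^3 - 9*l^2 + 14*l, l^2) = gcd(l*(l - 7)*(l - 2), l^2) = l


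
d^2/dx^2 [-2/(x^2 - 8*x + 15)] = 4*(x^2 - 8*x - 4*(x - 4)^2 + 15)/(x^2 - 8*x + 15)^3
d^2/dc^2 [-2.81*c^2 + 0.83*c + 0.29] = -5.62000000000000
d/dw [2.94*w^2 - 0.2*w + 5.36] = 5.88*w - 0.2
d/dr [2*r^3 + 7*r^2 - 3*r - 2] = 6*r^2 + 14*r - 3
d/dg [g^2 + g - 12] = 2*g + 1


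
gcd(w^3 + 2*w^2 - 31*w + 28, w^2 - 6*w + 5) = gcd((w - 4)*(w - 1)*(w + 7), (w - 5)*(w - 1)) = w - 1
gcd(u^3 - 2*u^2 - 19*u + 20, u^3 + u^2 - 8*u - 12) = 1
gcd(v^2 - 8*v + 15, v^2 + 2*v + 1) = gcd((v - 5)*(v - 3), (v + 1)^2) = 1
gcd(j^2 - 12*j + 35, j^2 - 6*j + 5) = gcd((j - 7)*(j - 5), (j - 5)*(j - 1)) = j - 5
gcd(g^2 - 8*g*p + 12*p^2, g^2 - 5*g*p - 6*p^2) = -g + 6*p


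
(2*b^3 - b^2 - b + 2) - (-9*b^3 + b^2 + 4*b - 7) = 11*b^3 - 2*b^2 - 5*b + 9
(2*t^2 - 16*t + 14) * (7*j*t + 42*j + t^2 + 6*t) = 14*j*t^3 - 28*j*t^2 - 574*j*t + 588*j + 2*t^4 - 4*t^3 - 82*t^2 + 84*t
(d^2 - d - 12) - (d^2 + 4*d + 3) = -5*d - 15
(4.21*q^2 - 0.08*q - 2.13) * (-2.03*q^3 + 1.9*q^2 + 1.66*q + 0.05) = -8.5463*q^5 + 8.1614*q^4 + 11.1605*q^3 - 3.9693*q^2 - 3.5398*q - 0.1065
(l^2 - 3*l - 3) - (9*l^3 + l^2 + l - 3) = -9*l^3 - 4*l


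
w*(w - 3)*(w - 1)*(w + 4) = w^4 - 13*w^2 + 12*w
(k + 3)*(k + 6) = k^2 + 9*k + 18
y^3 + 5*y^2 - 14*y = y*(y - 2)*(y + 7)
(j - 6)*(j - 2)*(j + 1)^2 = j^4 - 6*j^3 - 3*j^2 + 16*j + 12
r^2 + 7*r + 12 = (r + 3)*(r + 4)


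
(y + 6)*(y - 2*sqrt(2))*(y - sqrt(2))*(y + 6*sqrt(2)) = y^4 + 3*sqrt(2)*y^3 + 6*y^3 - 32*y^2 + 18*sqrt(2)*y^2 - 192*y + 24*sqrt(2)*y + 144*sqrt(2)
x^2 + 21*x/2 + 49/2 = (x + 7/2)*(x + 7)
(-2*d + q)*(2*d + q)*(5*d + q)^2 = -100*d^4 - 40*d^3*q + 21*d^2*q^2 + 10*d*q^3 + q^4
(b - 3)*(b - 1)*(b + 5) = b^3 + b^2 - 17*b + 15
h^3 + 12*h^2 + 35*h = h*(h + 5)*(h + 7)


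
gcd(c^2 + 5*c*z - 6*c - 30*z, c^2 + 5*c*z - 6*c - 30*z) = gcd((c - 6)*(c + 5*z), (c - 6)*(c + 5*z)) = c^2 + 5*c*z - 6*c - 30*z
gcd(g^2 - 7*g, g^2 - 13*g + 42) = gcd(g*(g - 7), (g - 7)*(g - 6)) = g - 7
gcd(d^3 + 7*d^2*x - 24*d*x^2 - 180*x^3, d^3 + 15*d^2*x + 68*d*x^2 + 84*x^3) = d + 6*x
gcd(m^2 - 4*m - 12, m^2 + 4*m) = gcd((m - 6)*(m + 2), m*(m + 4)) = 1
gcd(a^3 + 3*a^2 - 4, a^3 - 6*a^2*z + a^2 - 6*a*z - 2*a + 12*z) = a^2 + a - 2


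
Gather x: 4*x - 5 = 4*x - 5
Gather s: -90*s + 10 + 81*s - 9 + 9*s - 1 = 0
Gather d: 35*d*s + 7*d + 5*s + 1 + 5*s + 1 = d*(35*s + 7) + 10*s + 2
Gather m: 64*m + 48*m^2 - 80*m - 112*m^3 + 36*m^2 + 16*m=-112*m^3 + 84*m^2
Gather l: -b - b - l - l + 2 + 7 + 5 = -2*b - 2*l + 14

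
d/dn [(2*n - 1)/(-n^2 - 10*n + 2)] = 2*(n^2 - n - 3)/(n^4 + 20*n^3 + 96*n^2 - 40*n + 4)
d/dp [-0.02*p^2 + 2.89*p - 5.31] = 2.89 - 0.04*p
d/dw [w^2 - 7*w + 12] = 2*w - 7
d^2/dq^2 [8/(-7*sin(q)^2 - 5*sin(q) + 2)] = 8*(196*sin(q)^3 - 91*sin(q)^2 - 122*sin(q) - 78)/((sin(q) + 1)^2*(7*sin(q) - 2)^3)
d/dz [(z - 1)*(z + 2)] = 2*z + 1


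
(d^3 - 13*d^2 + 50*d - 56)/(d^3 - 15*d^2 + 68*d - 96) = (d^2 - 9*d + 14)/(d^2 - 11*d + 24)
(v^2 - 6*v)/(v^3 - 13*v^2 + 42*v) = 1/(v - 7)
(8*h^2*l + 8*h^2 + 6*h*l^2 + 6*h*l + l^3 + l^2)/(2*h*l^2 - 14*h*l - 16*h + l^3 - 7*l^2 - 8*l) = (4*h + l)/(l - 8)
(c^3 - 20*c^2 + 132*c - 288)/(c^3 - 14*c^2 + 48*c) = (c - 6)/c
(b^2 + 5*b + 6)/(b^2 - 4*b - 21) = (b + 2)/(b - 7)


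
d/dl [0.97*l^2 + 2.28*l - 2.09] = 1.94*l + 2.28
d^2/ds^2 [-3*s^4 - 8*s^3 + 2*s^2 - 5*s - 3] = -36*s^2 - 48*s + 4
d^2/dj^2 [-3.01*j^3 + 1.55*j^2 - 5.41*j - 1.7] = 3.1 - 18.06*j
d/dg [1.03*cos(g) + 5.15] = -1.03*sin(g)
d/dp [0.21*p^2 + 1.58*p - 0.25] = 0.42*p + 1.58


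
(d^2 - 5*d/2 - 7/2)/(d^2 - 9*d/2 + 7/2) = (d + 1)/(d - 1)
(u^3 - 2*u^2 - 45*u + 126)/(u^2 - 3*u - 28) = (-u^3 + 2*u^2 + 45*u - 126)/(-u^2 + 3*u + 28)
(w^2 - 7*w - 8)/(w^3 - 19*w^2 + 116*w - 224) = (w + 1)/(w^2 - 11*w + 28)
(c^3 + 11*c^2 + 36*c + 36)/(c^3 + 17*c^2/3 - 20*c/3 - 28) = 3*(c + 3)/(3*c - 7)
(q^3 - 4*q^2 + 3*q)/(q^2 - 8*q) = (q^2 - 4*q + 3)/(q - 8)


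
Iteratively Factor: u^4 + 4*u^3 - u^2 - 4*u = (u)*(u^3 + 4*u^2 - u - 4) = u*(u + 1)*(u^2 + 3*u - 4) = u*(u - 1)*(u + 1)*(u + 4)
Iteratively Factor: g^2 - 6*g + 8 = (g - 4)*(g - 2)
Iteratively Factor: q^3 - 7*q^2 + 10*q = (q - 2)*(q^2 - 5*q) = (q - 5)*(q - 2)*(q)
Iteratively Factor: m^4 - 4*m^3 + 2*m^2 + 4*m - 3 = (m + 1)*(m^3 - 5*m^2 + 7*m - 3) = (m - 1)*(m + 1)*(m^2 - 4*m + 3) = (m - 3)*(m - 1)*(m + 1)*(m - 1)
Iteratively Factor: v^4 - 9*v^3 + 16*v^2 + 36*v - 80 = (v - 5)*(v^3 - 4*v^2 - 4*v + 16) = (v - 5)*(v + 2)*(v^2 - 6*v + 8) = (v - 5)*(v - 4)*(v + 2)*(v - 2)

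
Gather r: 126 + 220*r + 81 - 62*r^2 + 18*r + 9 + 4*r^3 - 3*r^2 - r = 4*r^3 - 65*r^2 + 237*r + 216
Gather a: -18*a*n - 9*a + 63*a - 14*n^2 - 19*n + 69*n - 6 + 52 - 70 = a*(54 - 18*n) - 14*n^2 + 50*n - 24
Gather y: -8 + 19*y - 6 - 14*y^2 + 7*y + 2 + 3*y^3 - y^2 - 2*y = 3*y^3 - 15*y^2 + 24*y - 12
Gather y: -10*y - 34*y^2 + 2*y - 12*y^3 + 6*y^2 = -12*y^3 - 28*y^2 - 8*y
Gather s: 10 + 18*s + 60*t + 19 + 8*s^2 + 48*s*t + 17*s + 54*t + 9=8*s^2 + s*(48*t + 35) + 114*t + 38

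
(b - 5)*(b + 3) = b^2 - 2*b - 15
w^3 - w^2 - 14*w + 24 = (w - 3)*(w - 2)*(w + 4)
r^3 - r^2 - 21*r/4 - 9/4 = (r - 3)*(r + 1/2)*(r + 3/2)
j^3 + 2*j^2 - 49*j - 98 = (j - 7)*(j + 2)*(j + 7)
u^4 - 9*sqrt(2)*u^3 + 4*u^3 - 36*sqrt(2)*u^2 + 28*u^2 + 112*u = u*(u + 4)*(u - 7*sqrt(2))*(u - 2*sqrt(2))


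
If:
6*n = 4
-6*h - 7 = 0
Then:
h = -7/6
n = 2/3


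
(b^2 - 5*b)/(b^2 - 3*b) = (b - 5)/(b - 3)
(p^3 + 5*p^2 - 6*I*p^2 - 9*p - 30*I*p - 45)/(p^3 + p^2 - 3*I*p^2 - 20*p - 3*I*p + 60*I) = (p - 3*I)/(p - 4)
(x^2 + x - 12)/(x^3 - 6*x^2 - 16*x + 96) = (x - 3)/(x^2 - 10*x + 24)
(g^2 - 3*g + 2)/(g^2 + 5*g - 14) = (g - 1)/(g + 7)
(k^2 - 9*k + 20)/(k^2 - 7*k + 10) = (k - 4)/(k - 2)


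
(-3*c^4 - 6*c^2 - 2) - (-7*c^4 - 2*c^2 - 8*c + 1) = 4*c^4 - 4*c^2 + 8*c - 3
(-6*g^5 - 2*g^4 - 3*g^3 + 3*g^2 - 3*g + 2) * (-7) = 42*g^5 + 14*g^4 + 21*g^3 - 21*g^2 + 21*g - 14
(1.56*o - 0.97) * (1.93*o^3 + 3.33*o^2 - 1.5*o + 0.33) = 3.0108*o^4 + 3.3227*o^3 - 5.5701*o^2 + 1.9698*o - 0.3201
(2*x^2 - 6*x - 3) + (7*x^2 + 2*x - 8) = 9*x^2 - 4*x - 11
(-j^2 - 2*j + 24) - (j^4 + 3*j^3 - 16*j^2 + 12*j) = -j^4 - 3*j^3 + 15*j^2 - 14*j + 24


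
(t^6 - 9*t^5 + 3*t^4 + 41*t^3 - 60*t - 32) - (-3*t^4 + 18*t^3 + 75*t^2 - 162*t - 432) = t^6 - 9*t^5 + 6*t^4 + 23*t^3 - 75*t^2 + 102*t + 400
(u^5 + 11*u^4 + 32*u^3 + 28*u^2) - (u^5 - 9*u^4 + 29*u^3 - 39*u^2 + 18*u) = 20*u^4 + 3*u^3 + 67*u^2 - 18*u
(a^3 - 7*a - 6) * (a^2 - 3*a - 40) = a^5 - 3*a^4 - 47*a^3 + 15*a^2 + 298*a + 240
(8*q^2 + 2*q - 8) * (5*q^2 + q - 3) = 40*q^4 + 18*q^3 - 62*q^2 - 14*q + 24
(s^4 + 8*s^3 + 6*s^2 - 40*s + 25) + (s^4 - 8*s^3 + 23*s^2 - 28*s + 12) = 2*s^4 + 29*s^2 - 68*s + 37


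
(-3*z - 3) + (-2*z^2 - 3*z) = -2*z^2 - 6*z - 3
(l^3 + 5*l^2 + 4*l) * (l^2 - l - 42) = l^5 + 4*l^4 - 43*l^3 - 214*l^2 - 168*l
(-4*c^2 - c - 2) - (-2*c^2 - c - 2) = -2*c^2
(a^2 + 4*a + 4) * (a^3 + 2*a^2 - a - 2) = a^5 + 6*a^4 + 11*a^3 + 2*a^2 - 12*a - 8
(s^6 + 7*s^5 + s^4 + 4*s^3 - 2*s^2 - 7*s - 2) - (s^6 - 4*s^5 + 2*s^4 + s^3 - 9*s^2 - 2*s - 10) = 11*s^5 - s^4 + 3*s^3 + 7*s^2 - 5*s + 8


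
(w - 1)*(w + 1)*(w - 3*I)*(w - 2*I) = w^4 - 5*I*w^3 - 7*w^2 + 5*I*w + 6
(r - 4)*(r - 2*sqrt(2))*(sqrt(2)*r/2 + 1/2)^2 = r^4/2 - 2*r^3 - sqrt(2)*r^3/2 - 7*r^2/4 + 2*sqrt(2)*r^2 - sqrt(2)*r/2 + 7*r + 2*sqrt(2)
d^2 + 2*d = d*(d + 2)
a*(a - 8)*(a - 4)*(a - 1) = a^4 - 13*a^3 + 44*a^2 - 32*a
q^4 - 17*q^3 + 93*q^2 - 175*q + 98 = (q - 7)^2*(q - 2)*(q - 1)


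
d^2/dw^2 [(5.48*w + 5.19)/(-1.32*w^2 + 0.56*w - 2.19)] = (-(2.64*w - 0.56)*(5.28*w - 1.12)*(5.48*w + 5.19) + (43.4016*w + 7.564)*(1.32*w^2 - 0.56*w + 2.19))/(1.32*w^2 - 0.56*w + 2.19)^3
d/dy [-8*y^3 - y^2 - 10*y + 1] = -24*y^2 - 2*y - 10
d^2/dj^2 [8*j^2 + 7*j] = 16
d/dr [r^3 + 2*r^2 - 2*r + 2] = 3*r^2 + 4*r - 2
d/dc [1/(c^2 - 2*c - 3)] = 2*(1 - c)/(-c^2 + 2*c + 3)^2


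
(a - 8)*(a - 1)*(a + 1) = a^3 - 8*a^2 - a + 8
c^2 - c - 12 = (c - 4)*(c + 3)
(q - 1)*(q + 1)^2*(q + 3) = q^4 + 4*q^3 + 2*q^2 - 4*q - 3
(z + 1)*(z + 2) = z^2 + 3*z + 2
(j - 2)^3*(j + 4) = j^4 - 2*j^3 - 12*j^2 + 40*j - 32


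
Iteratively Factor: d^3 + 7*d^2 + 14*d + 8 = (d + 1)*(d^2 + 6*d + 8) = (d + 1)*(d + 2)*(d + 4)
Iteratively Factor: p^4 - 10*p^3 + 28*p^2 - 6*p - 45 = (p + 1)*(p^3 - 11*p^2 + 39*p - 45) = (p - 5)*(p + 1)*(p^2 - 6*p + 9) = (p - 5)*(p - 3)*(p + 1)*(p - 3)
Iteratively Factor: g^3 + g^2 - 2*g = (g + 2)*(g^2 - g) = (g - 1)*(g + 2)*(g)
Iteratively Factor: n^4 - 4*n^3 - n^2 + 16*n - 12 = (n - 2)*(n^3 - 2*n^2 - 5*n + 6) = (n - 2)*(n + 2)*(n^2 - 4*n + 3) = (n - 2)*(n - 1)*(n + 2)*(n - 3)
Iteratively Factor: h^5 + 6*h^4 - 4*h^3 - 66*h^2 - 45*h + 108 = (h - 3)*(h^4 + 9*h^3 + 23*h^2 + 3*h - 36) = (h - 3)*(h - 1)*(h^3 + 10*h^2 + 33*h + 36) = (h - 3)*(h - 1)*(h + 4)*(h^2 + 6*h + 9) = (h - 3)*(h - 1)*(h + 3)*(h + 4)*(h + 3)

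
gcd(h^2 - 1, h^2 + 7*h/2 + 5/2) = h + 1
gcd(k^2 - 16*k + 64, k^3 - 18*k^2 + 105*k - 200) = k - 8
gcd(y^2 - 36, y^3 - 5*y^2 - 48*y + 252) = y - 6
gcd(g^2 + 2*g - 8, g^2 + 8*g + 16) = g + 4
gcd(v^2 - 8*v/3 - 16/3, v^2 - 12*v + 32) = v - 4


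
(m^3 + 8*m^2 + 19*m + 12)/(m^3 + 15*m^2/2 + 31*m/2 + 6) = 2*(m + 1)/(2*m + 1)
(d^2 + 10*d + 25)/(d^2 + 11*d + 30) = (d + 5)/(d + 6)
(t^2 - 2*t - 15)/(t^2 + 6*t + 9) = (t - 5)/(t + 3)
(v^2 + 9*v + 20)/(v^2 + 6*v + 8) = (v + 5)/(v + 2)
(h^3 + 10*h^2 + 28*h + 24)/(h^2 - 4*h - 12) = (h^2 + 8*h + 12)/(h - 6)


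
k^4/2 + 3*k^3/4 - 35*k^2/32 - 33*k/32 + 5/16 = (k/2 + 1)*(k - 5/4)*(k - 1/4)*(k + 1)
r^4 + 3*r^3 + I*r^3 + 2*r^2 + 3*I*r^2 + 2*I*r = r*(r + 1)*(r + 2)*(r + I)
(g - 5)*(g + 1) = g^2 - 4*g - 5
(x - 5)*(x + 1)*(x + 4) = x^3 - 21*x - 20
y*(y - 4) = y^2 - 4*y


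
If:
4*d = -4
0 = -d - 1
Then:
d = -1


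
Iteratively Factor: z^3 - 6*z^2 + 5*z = (z - 1)*(z^2 - 5*z) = (z - 5)*(z - 1)*(z)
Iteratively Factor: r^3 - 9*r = (r + 3)*(r^2 - 3*r) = r*(r + 3)*(r - 3)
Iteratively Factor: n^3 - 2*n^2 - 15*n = (n + 3)*(n^2 - 5*n) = n*(n + 3)*(n - 5)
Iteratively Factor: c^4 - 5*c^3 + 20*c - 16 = (c + 2)*(c^3 - 7*c^2 + 14*c - 8) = (c - 1)*(c + 2)*(c^2 - 6*c + 8) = (c - 4)*(c - 1)*(c + 2)*(c - 2)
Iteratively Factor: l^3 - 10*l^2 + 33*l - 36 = (l - 3)*(l^2 - 7*l + 12) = (l - 4)*(l - 3)*(l - 3)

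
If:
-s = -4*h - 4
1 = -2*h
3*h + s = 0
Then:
No Solution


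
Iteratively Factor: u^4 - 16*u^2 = (u + 4)*(u^3 - 4*u^2) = (u - 4)*(u + 4)*(u^2) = u*(u - 4)*(u + 4)*(u)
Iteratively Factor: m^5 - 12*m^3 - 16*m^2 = (m)*(m^4 - 12*m^2 - 16*m) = m*(m + 2)*(m^3 - 2*m^2 - 8*m) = m^2*(m + 2)*(m^2 - 2*m - 8) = m^2*(m + 2)^2*(m - 4)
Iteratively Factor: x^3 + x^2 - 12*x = (x - 3)*(x^2 + 4*x) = (x - 3)*(x + 4)*(x)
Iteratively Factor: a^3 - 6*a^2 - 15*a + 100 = (a - 5)*(a^2 - a - 20) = (a - 5)*(a + 4)*(a - 5)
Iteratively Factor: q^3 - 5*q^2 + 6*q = (q)*(q^2 - 5*q + 6) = q*(q - 3)*(q - 2)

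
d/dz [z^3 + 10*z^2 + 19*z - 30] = 3*z^2 + 20*z + 19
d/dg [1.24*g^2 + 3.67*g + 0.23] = 2.48*g + 3.67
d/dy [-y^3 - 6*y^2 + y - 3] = -3*y^2 - 12*y + 1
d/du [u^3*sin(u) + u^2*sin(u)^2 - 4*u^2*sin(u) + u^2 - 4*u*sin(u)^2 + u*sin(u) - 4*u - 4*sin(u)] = u^3*cos(u) + 3*u^2*sin(u) + u^2*sin(2*u) - 4*u^2*cos(u) - 8*u*sin(u) - 4*u*sin(2*u) + u*cos(u) - u*cos(2*u) + 3*u + sin(u) - 4*cos(u) + 2*cos(2*u) - 6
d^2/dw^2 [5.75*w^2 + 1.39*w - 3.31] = 11.5000000000000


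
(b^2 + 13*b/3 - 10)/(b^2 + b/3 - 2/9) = 3*(3*b^2 + 13*b - 30)/(9*b^2 + 3*b - 2)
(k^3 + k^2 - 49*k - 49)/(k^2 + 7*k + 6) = (k^2 - 49)/(k + 6)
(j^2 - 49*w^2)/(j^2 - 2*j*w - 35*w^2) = (j + 7*w)/(j + 5*w)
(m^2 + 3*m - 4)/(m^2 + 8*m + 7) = (m^2 + 3*m - 4)/(m^2 + 8*m + 7)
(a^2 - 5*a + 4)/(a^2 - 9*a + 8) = (a - 4)/(a - 8)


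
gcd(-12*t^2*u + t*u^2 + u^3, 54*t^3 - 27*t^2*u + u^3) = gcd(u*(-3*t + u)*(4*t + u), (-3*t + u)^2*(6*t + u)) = 3*t - u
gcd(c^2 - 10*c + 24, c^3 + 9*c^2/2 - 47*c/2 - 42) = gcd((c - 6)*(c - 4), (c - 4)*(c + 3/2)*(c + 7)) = c - 4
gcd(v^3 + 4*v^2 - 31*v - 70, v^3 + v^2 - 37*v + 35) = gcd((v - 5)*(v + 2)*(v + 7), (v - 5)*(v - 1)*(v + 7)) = v^2 + 2*v - 35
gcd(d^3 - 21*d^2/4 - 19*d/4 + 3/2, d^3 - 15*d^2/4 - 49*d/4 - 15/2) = d^2 - 5*d - 6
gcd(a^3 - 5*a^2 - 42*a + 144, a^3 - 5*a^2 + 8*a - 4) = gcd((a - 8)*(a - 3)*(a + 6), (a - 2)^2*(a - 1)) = 1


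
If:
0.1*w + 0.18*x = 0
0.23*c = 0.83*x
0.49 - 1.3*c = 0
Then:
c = 0.38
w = -0.19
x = 0.10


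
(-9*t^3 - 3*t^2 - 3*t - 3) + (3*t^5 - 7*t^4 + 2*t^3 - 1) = 3*t^5 - 7*t^4 - 7*t^3 - 3*t^2 - 3*t - 4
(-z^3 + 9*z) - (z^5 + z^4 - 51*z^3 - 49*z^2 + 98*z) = -z^5 - z^4 + 50*z^3 + 49*z^2 - 89*z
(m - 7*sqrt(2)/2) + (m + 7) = 2*m - 7*sqrt(2)/2 + 7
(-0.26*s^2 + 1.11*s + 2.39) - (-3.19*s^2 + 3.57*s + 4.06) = 2.93*s^2 - 2.46*s - 1.67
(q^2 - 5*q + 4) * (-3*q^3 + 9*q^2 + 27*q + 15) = -3*q^5 + 24*q^4 - 30*q^3 - 84*q^2 + 33*q + 60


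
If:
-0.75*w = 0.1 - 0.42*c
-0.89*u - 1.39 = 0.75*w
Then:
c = 1.78571428571429*w + 0.238095238095238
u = -0.842696629213483*w - 1.56179775280899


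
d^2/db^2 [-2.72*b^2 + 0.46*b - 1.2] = -5.44000000000000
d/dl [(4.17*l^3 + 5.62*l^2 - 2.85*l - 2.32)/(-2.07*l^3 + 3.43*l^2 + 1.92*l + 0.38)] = (-3.5527136788005e-15*l^5 + 25.9365*l^4 + 4.21380000000001*l^3 + 10.9125*l^2 + 20.1864*l + 3.3714)/(4.2849*l^6 - 14.2002*l^5 + 3.8161*l^4 + 11.598*l^3 + 6.2932*l^2 + 1.4592*l + 0.1444)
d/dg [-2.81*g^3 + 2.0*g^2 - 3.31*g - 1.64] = -8.43*g^2 + 4.0*g - 3.31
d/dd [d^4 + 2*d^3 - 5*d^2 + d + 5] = 4*d^3 + 6*d^2 - 10*d + 1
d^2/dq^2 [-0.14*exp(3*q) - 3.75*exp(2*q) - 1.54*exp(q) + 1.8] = (-1.26*exp(2*q) - 15.0*exp(q) - 1.54)*exp(q)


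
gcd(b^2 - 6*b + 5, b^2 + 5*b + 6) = 1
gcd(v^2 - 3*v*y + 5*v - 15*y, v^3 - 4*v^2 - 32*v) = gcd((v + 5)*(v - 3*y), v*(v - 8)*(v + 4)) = 1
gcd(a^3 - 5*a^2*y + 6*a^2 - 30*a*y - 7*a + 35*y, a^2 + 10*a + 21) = a + 7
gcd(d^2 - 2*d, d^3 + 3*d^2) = d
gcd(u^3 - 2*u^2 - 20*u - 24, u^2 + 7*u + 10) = u + 2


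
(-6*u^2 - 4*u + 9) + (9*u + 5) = -6*u^2 + 5*u + 14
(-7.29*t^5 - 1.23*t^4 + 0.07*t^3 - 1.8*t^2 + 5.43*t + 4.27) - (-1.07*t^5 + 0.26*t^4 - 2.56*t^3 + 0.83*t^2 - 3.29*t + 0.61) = -6.22*t^5 - 1.49*t^4 + 2.63*t^3 - 2.63*t^2 + 8.72*t + 3.66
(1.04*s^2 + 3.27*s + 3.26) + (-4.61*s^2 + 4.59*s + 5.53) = -3.57*s^2 + 7.86*s + 8.79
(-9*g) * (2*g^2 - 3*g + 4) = -18*g^3 + 27*g^2 - 36*g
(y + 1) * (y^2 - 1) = y^3 + y^2 - y - 1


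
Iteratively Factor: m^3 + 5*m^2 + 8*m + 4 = (m + 1)*(m^2 + 4*m + 4) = (m + 1)*(m + 2)*(m + 2)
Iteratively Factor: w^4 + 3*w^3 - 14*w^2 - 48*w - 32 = (w + 2)*(w^3 + w^2 - 16*w - 16) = (w - 4)*(w + 2)*(w^2 + 5*w + 4) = (w - 4)*(w + 1)*(w + 2)*(w + 4)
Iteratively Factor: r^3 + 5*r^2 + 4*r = (r + 4)*(r^2 + r) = r*(r + 4)*(r + 1)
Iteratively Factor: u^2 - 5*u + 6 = (u - 3)*(u - 2)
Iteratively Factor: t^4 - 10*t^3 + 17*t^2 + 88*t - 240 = (t - 4)*(t^3 - 6*t^2 - 7*t + 60) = (t - 4)^2*(t^2 - 2*t - 15) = (t - 5)*(t - 4)^2*(t + 3)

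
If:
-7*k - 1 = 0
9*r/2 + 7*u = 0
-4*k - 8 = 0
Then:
No Solution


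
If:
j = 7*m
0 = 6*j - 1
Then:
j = 1/6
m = 1/42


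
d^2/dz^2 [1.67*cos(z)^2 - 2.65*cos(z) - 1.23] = 2.65*cos(z) - 3.34*cos(2*z)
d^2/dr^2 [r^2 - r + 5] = 2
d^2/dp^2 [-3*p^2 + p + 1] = -6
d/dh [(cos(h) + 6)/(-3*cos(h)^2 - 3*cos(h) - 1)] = (3*sin(h)^2 - 36*cos(h) - 20)*sin(h)/(3*cos(h)^2 + 3*cos(h) + 1)^2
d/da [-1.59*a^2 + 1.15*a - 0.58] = 1.15 - 3.18*a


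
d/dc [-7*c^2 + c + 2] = 1 - 14*c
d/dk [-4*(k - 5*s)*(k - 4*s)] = -8*k + 36*s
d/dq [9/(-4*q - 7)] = 36/(4*q + 7)^2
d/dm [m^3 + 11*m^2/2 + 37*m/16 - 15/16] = 3*m^2 + 11*m + 37/16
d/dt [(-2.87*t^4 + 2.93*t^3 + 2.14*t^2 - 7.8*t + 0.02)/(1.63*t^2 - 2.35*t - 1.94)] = (-9.3562*t^5 + 25.0094*t^4 + 8.5002*t^3 - 9.36760000000001*t^2 - 8.3684*t + 15.179)/(2.6569*t^4 - 7.661*t^3 - 0.801899999999999*t^2 + 9.118*t + 3.7636)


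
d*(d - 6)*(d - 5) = d^3 - 11*d^2 + 30*d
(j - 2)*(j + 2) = j^2 - 4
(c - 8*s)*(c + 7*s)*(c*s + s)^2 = c^4*s^2 - c^3*s^3 + 2*c^3*s^2 - 56*c^2*s^4 - 2*c^2*s^3 + c^2*s^2 - 112*c*s^4 - c*s^3 - 56*s^4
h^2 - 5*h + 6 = (h - 3)*(h - 2)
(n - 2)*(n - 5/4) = n^2 - 13*n/4 + 5/2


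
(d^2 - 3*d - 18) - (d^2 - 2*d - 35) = 17 - d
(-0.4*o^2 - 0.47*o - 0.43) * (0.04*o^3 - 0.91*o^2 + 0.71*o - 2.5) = -0.016*o^5 + 0.3452*o^4 + 0.1265*o^3 + 1.0576*o^2 + 0.8697*o + 1.075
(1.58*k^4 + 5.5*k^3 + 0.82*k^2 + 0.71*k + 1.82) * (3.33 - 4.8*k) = -7.584*k^5 - 21.1386*k^4 + 14.379*k^3 - 0.6774*k^2 - 6.3717*k + 6.0606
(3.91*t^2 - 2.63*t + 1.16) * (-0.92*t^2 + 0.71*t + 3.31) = -3.5972*t^4 + 5.1957*t^3 + 10.0076*t^2 - 7.8817*t + 3.8396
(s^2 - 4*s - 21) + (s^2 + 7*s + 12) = 2*s^2 + 3*s - 9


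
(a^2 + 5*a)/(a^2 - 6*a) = (a + 5)/(a - 6)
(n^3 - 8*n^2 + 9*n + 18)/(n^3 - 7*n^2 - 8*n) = (n^2 - 9*n + 18)/(n*(n - 8))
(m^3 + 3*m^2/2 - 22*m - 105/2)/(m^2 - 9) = (2*m^2 - 3*m - 35)/(2*(m - 3))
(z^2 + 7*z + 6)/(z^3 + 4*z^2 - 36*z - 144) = (z + 1)/(z^2 - 2*z - 24)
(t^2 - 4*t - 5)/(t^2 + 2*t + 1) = (t - 5)/(t + 1)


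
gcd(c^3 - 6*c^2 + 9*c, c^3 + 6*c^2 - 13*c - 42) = c - 3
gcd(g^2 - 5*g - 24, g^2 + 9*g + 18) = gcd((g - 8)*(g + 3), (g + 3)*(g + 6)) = g + 3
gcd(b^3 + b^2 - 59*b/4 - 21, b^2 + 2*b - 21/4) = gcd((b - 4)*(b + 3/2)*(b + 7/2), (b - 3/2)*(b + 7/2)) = b + 7/2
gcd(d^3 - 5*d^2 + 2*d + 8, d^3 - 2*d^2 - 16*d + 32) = d^2 - 6*d + 8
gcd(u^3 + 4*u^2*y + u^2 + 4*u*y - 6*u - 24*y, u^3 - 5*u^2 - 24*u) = u + 3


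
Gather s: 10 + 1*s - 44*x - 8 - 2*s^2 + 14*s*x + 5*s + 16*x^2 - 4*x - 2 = -2*s^2 + s*(14*x + 6) + 16*x^2 - 48*x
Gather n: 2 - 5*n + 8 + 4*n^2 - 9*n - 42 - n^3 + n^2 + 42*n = -n^3 + 5*n^2 + 28*n - 32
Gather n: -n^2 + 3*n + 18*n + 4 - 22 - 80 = -n^2 + 21*n - 98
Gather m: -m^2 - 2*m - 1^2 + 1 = -m^2 - 2*m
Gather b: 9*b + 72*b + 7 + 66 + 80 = 81*b + 153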